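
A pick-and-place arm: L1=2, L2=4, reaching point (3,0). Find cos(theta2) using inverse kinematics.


Given: L1 = 2, L2 = 4, target (x, y) = (3, 0)
Using cos(theta2) = (x^2 + y^2 - L1^2 - L2^2) / (2*L1*L2)
x^2 + y^2 = 3^2 + 0 = 9
L1^2 + L2^2 = 4 + 16 = 20
Numerator = 9 - 20 = -11
Denominator = 2*2*4 = 16
cos(theta2) = -11/16 = -11/16

-11/16


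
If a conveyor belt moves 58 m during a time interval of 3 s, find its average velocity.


Given: distance d = 58 m, time t = 3 s
Using v = d / t
v = 58 / 3
v = 58/3 m/s

58/3 m/s


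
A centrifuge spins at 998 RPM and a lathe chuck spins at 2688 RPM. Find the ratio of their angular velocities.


Given: RPM_A = 998, RPM_B = 2688
omega = 2*pi*RPM/60, so omega_A/omega_B = RPM_A / RPM_B
omega_A/omega_B = 998 / 2688
omega_A/omega_B = 499/1344

499/1344


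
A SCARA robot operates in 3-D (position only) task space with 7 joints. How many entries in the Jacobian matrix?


Given: task space dimension = 3, joints = 7
Jacobian is a 3 x 7 matrix
Total entries = rows * columns
Total = 3 * 7
Total = 21

21


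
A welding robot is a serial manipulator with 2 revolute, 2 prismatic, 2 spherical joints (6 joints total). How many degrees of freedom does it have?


Given: serial robot with 2 revolute, 2 prismatic, 2 spherical joints
DOF contribution per joint type: revolute=1, prismatic=1, spherical=3, fixed=0
DOF = 2*1 + 2*1 + 2*3
DOF = 10

10


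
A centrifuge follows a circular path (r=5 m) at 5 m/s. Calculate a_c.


Given: v = 5 m/s, r = 5 m
Using a_c = v^2 / r
a_c = 5^2 / 5
a_c = 25 / 5
a_c = 5 m/s^2

5 m/s^2


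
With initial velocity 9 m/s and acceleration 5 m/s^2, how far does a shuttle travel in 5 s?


Given: v0 = 9 m/s, a = 5 m/s^2, t = 5 s
Using s = v0*t + (1/2)*a*t^2
s = 9*5 + (1/2)*5*5^2
s = 45 + (1/2)*125
s = 45 + 125/2
s = 215/2

215/2 m


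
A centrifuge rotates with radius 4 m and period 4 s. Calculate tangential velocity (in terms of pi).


Given: radius r = 4 m, period T = 4 s
Using v = 2*pi*r / T
v = 2*pi*4 / 4
v = 8*pi / 4
v = 2*pi m/s

2*pi m/s


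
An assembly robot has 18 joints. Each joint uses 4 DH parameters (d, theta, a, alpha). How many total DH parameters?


Given: 18 joints, 4 DH parameters per joint (d, theta, a, alpha)
Total DH parameters = number_of_joints * 4
Total = 18 * 4
Total = 72

72


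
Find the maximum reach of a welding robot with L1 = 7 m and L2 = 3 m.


Given: L1 = 7 m, L2 = 3 m
For a 2-link planar arm, max reach = L1 + L2 (fully extended)
Max reach = 7 + 3
Max reach = 10 m

10 m


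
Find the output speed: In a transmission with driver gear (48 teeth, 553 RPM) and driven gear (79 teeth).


Given: N1 = 48 teeth, w1 = 553 RPM, N2 = 79 teeth
Using N1*w1 = N2*w2
w2 = N1*w1 / N2
w2 = 48*553 / 79
w2 = 26544 / 79
w2 = 336 RPM

336 RPM


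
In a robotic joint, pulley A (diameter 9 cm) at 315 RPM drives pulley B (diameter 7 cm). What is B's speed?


Given: D1 = 9 cm, w1 = 315 RPM, D2 = 7 cm
Using D1*w1 = D2*w2
w2 = D1*w1 / D2
w2 = 9*315 / 7
w2 = 2835 / 7
w2 = 405 RPM

405 RPM


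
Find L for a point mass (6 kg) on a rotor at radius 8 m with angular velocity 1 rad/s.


Given: m = 6 kg, r = 8 m, omega = 1 rad/s
For a point mass: I = m*r^2
I = 6*8^2 = 6*64 = 384
L = I*omega = 384*1
L = 384 kg*m^2/s

384 kg*m^2/s


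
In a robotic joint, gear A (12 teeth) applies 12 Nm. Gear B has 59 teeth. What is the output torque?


Given: N1 = 12, N2 = 59, T1 = 12 Nm
Using T2/T1 = N2/N1
T2 = T1 * N2 / N1
T2 = 12 * 59 / 12
T2 = 708 / 12
T2 = 59 Nm

59 Nm


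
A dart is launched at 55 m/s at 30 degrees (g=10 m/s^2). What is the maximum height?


Given: v0 = 55 m/s, theta = 30 deg, g = 10 m/s^2
sin^2(30) = 1/4
Using H = v0^2 * sin^2(theta) / (2*g)
H = 55^2 * 1/4 / (2*10)
H = 3025 * 1/4 / 20
H = 3025/4 / 20
H = 605/16 m

605/16 m


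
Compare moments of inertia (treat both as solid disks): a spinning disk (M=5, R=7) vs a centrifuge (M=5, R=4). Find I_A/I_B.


Given: M1=5 kg, R1=7 m, M2=5 kg, R2=4 m
For a disk: I = (1/2)*M*R^2, so I_A/I_B = (M1*R1^2)/(M2*R2^2)
M1*R1^2 = 5*49 = 245
M2*R2^2 = 5*16 = 80
I_A/I_B = 245/80 = 49/16

49/16


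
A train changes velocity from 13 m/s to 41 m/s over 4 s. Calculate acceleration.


Given: initial velocity v0 = 13 m/s, final velocity v = 41 m/s, time t = 4 s
Using a = (v - v0) / t
a = (41 - 13) / 4
a = 28 / 4
a = 7 m/s^2

7 m/s^2


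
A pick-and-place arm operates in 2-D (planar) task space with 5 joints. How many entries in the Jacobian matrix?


Given: task space dimension = 2, joints = 5
Jacobian is a 2 x 5 matrix
Total entries = rows * columns
Total = 2 * 5
Total = 10

10


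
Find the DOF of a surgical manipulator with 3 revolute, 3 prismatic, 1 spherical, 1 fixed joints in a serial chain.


Given: serial robot with 3 revolute, 3 prismatic, 1 spherical, 1 fixed joints
DOF contribution per joint type: revolute=1, prismatic=1, spherical=3, fixed=0
DOF = 3*1 + 3*1 + 1*3 + 1*0
DOF = 9

9


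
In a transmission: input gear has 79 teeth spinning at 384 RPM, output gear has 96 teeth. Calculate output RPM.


Given: N1 = 79 teeth, w1 = 384 RPM, N2 = 96 teeth
Using N1*w1 = N2*w2
w2 = N1*w1 / N2
w2 = 79*384 / 96
w2 = 30336 / 96
w2 = 316 RPM

316 RPM


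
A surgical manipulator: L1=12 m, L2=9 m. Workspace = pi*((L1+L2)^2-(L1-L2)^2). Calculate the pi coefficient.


Given: L1 = 12, L2 = 9
(L1+L2)^2 = (21)^2 = 441
(L1-L2)^2 = (3)^2 = 9
Difference = 441 - 9 = 432
This equals 4*L1*L2 = 4*12*9 = 432
Workspace area = 432*pi

432


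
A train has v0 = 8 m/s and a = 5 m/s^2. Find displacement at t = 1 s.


Given: v0 = 8 m/s, a = 5 m/s^2, t = 1 s
Using s = v0*t + (1/2)*a*t^2
s = 8*1 + (1/2)*5*1^2
s = 8 + (1/2)*5
s = 8 + 5/2
s = 21/2

21/2 m


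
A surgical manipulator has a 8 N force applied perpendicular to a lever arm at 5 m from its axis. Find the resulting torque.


Given: F = 8 N, r = 5 m, angle = 90 deg (perpendicular)
Using tau = F * r * sin(90)
sin(90) = 1
tau = 8 * 5 * 1
tau = 40 Nm

40 Nm


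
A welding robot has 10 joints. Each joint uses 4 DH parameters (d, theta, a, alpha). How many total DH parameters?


Given: 10 joints, 4 DH parameters per joint (d, theta, a, alpha)
Total DH parameters = number_of_joints * 4
Total = 10 * 4
Total = 40

40


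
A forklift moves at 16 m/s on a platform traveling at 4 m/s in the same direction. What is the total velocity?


Given: object velocity = 16 m/s, platform velocity = 4 m/s (same direction)
Using classical velocity addition: v_total = v_object + v_platform
v_total = 16 + 4
v_total = 20 m/s

20 m/s


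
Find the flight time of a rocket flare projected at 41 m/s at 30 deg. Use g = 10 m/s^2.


Given: v0 = 41 m/s, theta = 30 deg, g = 10 m/s^2
sin(30) = 1/2
Using T = 2*v0*sin(theta) / g
T = 2*41*1/2 / 10
T = 41 / 10
T = 41/10 s

41/10 s


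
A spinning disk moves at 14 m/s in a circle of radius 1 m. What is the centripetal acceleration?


Given: v = 14 m/s, r = 1 m
Using a_c = v^2 / r
a_c = 14^2 / 1
a_c = 196 / 1
a_c = 196 m/s^2

196 m/s^2


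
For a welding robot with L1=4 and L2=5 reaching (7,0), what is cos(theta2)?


Given: L1 = 4, L2 = 5, target (x, y) = (7, 0)
Using cos(theta2) = (x^2 + y^2 - L1^2 - L2^2) / (2*L1*L2)
x^2 + y^2 = 7^2 + 0 = 49
L1^2 + L2^2 = 16 + 25 = 41
Numerator = 49 - 41 = 8
Denominator = 2*4*5 = 40
cos(theta2) = 8/40 = 1/5

1/5


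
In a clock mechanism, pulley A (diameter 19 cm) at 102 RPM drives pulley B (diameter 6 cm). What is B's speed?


Given: D1 = 19 cm, w1 = 102 RPM, D2 = 6 cm
Using D1*w1 = D2*w2
w2 = D1*w1 / D2
w2 = 19*102 / 6
w2 = 1938 / 6
w2 = 323 RPM

323 RPM


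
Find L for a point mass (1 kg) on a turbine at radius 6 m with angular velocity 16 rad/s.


Given: m = 1 kg, r = 6 m, omega = 16 rad/s
For a point mass: I = m*r^2
I = 1*6^2 = 1*36 = 36
L = I*omega = 36*16
L = 576 kg*m^2/s

576 kg*m^2/s


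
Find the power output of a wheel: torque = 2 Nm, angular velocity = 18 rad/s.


Given: tau = 2 Nm, omega = 18 rad/s
Using P = tau * omega
P = 2 * 18
P = 36 W

36 W


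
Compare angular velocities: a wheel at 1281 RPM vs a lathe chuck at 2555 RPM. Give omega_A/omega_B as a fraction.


Given: RPM_A = 1281, RPM_B = 2555
omega = 2*pi*RPM/60, so omega_A/omega_B = RPM_A / RPM_B
omega_A/omega_B = 1281 / 2555
omega_A/omega_B = 183/365

183/365


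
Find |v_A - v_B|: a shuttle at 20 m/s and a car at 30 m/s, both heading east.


Given: v_A = 20 m/s east, v_B = 30 m/s east
Both move in the same direction; relative speed = |v_A - v_B|
|20 - 30| = |-10|
= 10 m/s

10 m/s


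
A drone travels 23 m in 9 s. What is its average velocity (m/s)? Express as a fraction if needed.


Given: distance d = 23 m, time t = 9 s
Using v = d / t
v = 23 / 9
v = 23/9 m/s

23/9 m/s


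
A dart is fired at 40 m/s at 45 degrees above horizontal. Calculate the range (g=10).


Given: v0 = 40 m/s, theta = 45 deg, g = 10 m/s^2
sin(2*45) = sin(90) = 1
Using R = v0^2 * sin(2*theta) / g
R = 40^2 * 1 / 10
R = 1600 / 10
R = 160 m

160 m


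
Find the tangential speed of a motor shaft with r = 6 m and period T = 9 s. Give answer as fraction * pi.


Given: radius r = 6 m, period T = 9 s
Using v = 2*pi*r / T
v = 2*pi*6 / 9
v = 12*pi / 9
v = 4/3*pi m/s

4/3*pi m/s


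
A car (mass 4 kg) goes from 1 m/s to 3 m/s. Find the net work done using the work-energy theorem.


Given: m = 4 kg, v0 = 1 m/s, v = 3 m/s
Using W = (1/2)*m*(v^2 - v0^2)
v^2 = 3^2 = 9
v0^2 = 1^2 = 1
v^2 - v0^2 = 9 - 1 = 8
W = (1/2)*4*8 = 16 J

16 J


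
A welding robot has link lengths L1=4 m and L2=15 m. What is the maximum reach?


Given: L1 = 4 m, L2 = 15 m
For a 2-link planar arm, max reach = L1 + L2 (fully extended)
Max reach = 4 + 15
Max reach = 19 m

19 m


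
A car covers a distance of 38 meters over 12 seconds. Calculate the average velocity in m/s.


Given: distance d = 38 m, time t = 12 s
Using v = d / t
v = 38 / 12
v = 19/6 m/s

19/6 m/s


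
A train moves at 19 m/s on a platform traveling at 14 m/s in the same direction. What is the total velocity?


Given: object velocity = 19 m/s, platform velocity = 14 m/s (same direction)
Using classical velocity addition: v_total = v_object + v_platform
v_total = 19 + 14
v_total = 33 m/s

33 m/s


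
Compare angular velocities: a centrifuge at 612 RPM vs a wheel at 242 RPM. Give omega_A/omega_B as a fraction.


Given: RPM_A = 612, RPM_B = 242
omega = 2*pi*RPM/60, so omega_A/omega_B = RPM_A / RPM_B
omega_A/omega_B = 612 / 242
omega_A/omega_B = 306/121

306/121


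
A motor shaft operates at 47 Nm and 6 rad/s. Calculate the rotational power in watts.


Given: tau = 47 Nm, omega = 6 rad/s
Using P = tau * omega
P = 47 * 6
P = 282 W

282 W


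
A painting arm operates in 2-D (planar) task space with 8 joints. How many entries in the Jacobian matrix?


Given: task space dimension = 2, joints = 8
Jacobian is a 2 x 8 matrix
Total entries = rows * columns
Total = 2 * 8
Total = 16

16


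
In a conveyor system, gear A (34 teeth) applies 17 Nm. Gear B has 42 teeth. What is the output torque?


Given: N1 = 34, N2 = 42, T1 = 17 Nm
Using T2/T1 = N2/N1
T2 = T1 * N2 / N1
T2 = 17 * 42 / 34
T2 = 714 / 34
T2 = 21 Nm

21 Nm


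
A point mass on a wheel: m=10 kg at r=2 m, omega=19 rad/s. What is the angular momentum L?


Given: m = 10 kg, r = 2 m, omega = 19 rad/s
For a point mass: I = m*r^2
I = 10*2^2 = 10*4 = 40
L = I*omega = 40*19
L = 760 kg*m^2/s

760 kg*m^2/s


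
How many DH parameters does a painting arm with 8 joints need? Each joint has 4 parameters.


Given: 8 joints, 4 DH parameters per joint (d, theta, a, alpha)
Total DH parameters = number_of_joints * 4
Total = 8 * 4
Total = 32

32


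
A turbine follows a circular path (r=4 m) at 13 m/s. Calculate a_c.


Given: v = 13 m/s, r = 4 m
Using a_c = v^2 / r
a_c = 13^2 / 4
a_c = 169 / 4
a_c = 169/4 m/s^2

169/4 m/s^2


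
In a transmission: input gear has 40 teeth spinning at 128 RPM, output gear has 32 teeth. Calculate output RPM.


Given: N1 = 40 teeth, w1 = 128 RPM, N2 = 32 teeth
Using N1*w1 = N2*w2
w2 = N1*w1 / N2
w2 = 40*128 / 32
w2 = 5120 / 32
w2 = 160 RPM

160 RPM


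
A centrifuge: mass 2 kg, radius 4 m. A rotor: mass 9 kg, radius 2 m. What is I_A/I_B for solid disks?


Given: M1=2 kg, R1=4 m, M2=9 kg, R2=2 m
For a disk: I = (1/2)*M*R^2, so I_A/I_B = (M1*R1^2)/(M2*R2^2)
M1*R1^2 = 2*16 = 32
M2*R2^2 = 9*4 = 36
I_A/I_B = 32/36 = 8/9

8/9


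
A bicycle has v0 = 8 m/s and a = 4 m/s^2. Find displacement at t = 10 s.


Given: v0 = 8 m/s, a = 4 m/s^2, t = 10 s
Using s = v0*t + (1/2)*a*t^2
s = 8*10 + (1/2)*4*10^2
s = 80 + (1/2)*400
s = 80 + 200
s = 280

280 m


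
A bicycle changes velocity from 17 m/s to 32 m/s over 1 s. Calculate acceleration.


Given: initial velocity v0 = 17 m/s, final velocity v = 32 m/s, time t = 1 s
Using a = (v - v0) / t
a = (32 - 17) / 1
a = 15 / 1
a = 15 m/s^2

15 m/s^2


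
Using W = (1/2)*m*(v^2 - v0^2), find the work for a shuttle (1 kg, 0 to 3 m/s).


Given: m = 1 kg, v0 = 0 m/s, v = 3 m/s
Using W = (1/2)*m*(v^2 - v0^2)
v^2 = 3^2 = 9
v0^2 = 0^2 = 0
v^2 - v0^2 = 9 - 0 = 9
W = (1/2)*1*9 = 9/2 J

9/2 J


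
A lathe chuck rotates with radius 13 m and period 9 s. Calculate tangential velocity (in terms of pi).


Given: radius r = 13 m, period T = 9 s
Using v = 2*pi*r / T
v = 2*pi*13 / 9
v = 26*pi / 9
v = 26/9*pi m/s

26/9*pi m/s


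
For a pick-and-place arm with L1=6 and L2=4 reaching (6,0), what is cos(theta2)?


Given: L1 = 6, L2 = 4, target (x, y) = (6, 0)
Using cos(theta2) = (x^2 + y^2 - L1^2 - L2^2) / (2*L1*L2)
x^2 + y^2 = 6^2 + 0 = 36
L1^2 + L2^2 = 36 + 16 = 52
Numerator = 36 - 52 = -16
Denominator = 2*6*4 = 48
cos(theta2) = -16/48 = -1/3

-1/3


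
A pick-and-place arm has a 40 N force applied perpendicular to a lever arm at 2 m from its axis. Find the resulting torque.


Given: F = 40 N, r = 2 m, angle = 90 deg (perpendicular)
Using tau = F * r * sin(90)
sin(90) = 1
tau = 40 * 2 * 1
tau = 80 Nm

80 Nm


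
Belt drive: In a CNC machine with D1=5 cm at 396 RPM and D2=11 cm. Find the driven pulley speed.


Given: D1 = 5 cm, w1 = 396 RPM, D2 = 11 cm
Using D1*w1 = D2*w2
w2 = D1*w1 / D2
w2 = 5*396 / 11
w2 = 1980 / 11
w2 = 180 RPM

180 RPM


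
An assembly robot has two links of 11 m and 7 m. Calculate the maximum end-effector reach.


Given: L1 = 11 m, L2 = 7 m
For a 2-link planar arm, max reach = L1 + L2 (fully extended)
Max reach = 11 + 7
Max reach = 18 m

18 m


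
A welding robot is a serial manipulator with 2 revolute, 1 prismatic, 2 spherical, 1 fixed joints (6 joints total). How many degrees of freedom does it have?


Given: serial robot with 2 revolute, 1 prismatic, 2 spherical, 1 fixed joints
DOF contribution per joint type: revolute=1, prismatic=1, spherical=3, fixed=0
DOF = 2*1 + 1*1 + 2*3 + 1*0
DOF = 9

9


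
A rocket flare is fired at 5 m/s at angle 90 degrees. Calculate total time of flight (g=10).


Given: v0 = 5 m/s, theta = 90 deg, g = 10 m/s^2
sin(90) = 1
Using T = 2*v0*sin(theta) / g
T = 2*5*1 / 10
T = 10 / 10
T = 1 s

1 s


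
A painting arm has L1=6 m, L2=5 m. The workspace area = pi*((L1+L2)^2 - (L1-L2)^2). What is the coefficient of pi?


Given: L1 = 6, L2 = 5
(L1+L2)^2 = (11)^2 = 121
(L1-L2)^2 = (1)^2 = 1
Difference = 121 - 1 = 120
This equals 4*L1*L2 = 4*6*5 = 120
Workspace area = 120*pi

120


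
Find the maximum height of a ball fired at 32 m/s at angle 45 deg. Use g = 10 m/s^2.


Given: v0 = 32 m/s, theta = 45 deg, g = 10 m/s^2
sin^2(45) = 1/2
Using H = v0^2 * sin^2(theta) / (2*g)
H = 32^2 * 1/2 / (2*10)
H = 1024 * 1/2 / 20
H = 512 / 20
H = 128/5 m

128/5 m


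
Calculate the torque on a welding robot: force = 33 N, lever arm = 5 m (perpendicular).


Given: F = 33 N, r = 5 m, angle = 90 deg (perpendicular)
Using tau = F * r * sin(90)
sin(90) = 1
tau = 33 * 5 * 1
tau = 165 Nm

165 Nm


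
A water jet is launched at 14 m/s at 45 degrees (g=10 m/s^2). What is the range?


Given: v0 = 14 m/s, theta = 45 deg, g = 10 m/s^2
sin(2*45) = sin(90) = 1
Using R = v0^2 * sin(2*theta) / g
R = 14^2 * 1 / 10
R = 196 / 10
R = 98/5 m

98/5 m


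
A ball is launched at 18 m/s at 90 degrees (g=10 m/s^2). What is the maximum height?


Given: v0 = 18 m/s, theta = 90 deg, g = 10 m/s^2
sin^2(90) = 1
Using H = v0^2 * sin^2(theta) / (2*g)
H = 18^2 * 1 / (2*10)
H = 324 * 1 / 20
H = 324 / 20
H = 81/5 m

81/5 m


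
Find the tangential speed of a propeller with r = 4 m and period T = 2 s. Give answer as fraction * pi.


Given: radius r = 4 m, period T = 2 s
Using v = 2*pi*r / T
v = 2*pi*4 / 2
v = 8*pi / 2
v = 4*pi m/s

4*pi m/s


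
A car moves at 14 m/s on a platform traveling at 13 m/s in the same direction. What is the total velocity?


Given: object velocity = 14 m/s, platform velocity = 13 m/s (same direction)
Using classical velocity addition: v_total = v_object + v_platform
v_total = 14 + 13
v_total = 27 m/s

27 m/s


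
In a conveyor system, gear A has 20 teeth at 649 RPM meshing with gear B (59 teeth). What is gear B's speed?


Given: N1 = 20 teeth, w1 = 649 RPM, N2 = 59 teeth
Using N1*w1 = N2*w2
w2 = N1*w1 / N2
w2 = 20*649 / 59
w2 = 12980 / 59
w2 = 220 RPM

220 RPM


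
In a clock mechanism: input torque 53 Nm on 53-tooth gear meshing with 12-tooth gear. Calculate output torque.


Given: N1 = 53, N2 = 12, T1 = 53 Nm
Using T2/T1 = N2/N1
T2 = T1 * N2 / N1
T2 = 53 * 12 / 53
T2 = 636 / 53
T2 = 12 Nm

12 Nm


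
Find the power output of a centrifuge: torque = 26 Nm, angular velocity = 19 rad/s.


Given: tau = 26 Nm, omega = 19 rad/s
Using P = tau * omega
P = 26 * 19
P = 494 W

494 W


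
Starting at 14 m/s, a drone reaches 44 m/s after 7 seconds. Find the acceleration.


Given: initial velocity v0 = 14 m/s, final velocity v = 44 m/s, time t = 7 s
Using a = (v - v0) / t
a = (44 - 14) / 7
a = 30 / 7
a = 30/7 m/s^2

30/7 m/s^2


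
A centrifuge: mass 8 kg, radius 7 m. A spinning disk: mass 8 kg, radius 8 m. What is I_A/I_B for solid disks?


Given: M1=8 kg, R1=7 m, M2=8 kg, R2=8 m
For a disk: I = (1/2)*M*R^2, so I_A/I_B = (M1*R1^2)/(M2*R2^2)
M1*R1^2 = 8*49 = 392
M2*R2^2 = 8*64 = 512
I_A/I_B = 392/512 = 49/64

49/64


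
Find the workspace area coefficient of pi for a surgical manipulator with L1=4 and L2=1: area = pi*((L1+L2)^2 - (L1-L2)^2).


Given: L1 = 4, L2 = 1
(L1+L2)^2 = (5)^2 = 25
(L1-L2)^2 = (3)^2 = 9
Difference = 25 - 9 = 16
This equals 4*L1*L2 = 4*4*1 = 16
Workspace area = 16*pi

16


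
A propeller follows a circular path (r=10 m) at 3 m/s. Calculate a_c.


Given: v = 3 m/s, r = 10 m
Using a_c = v^2 / r
a_c = 3^2 / 10
a_c = 9 / 10
a_c = 9/10 m/s^2

9/10 m/s^2


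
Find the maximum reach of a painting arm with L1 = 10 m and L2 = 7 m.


Given: L1 = 10 m, L2 = 7 m
For a 2-link planar arm, max reach = L1 + L2 (fully extended)
Max reach = 10 + 7
Max reach = 17 m

17 m


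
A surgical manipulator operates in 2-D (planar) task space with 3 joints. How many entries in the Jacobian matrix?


Given: task space dimension = 2, joints = 3
Jacobian is a 2 x 3 matrix
Total entries = rows * columns
Total = 2 * 3
Total = 6

6


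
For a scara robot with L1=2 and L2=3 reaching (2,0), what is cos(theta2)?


Given: L1 = 2, L2 = 3, target (x, y) = (2, 0)
Using cos(theta2) = (x^2 + y^2 - L1^2 - L2^2) / (2*L1*L2)
x^2 + y^2 = 2^2 + 0 = 4
L1^2 + L2^2 = 4 + 9 = 13
Numerator = 4 - 13 = -9
Denominator = 2*2*3 = 12
cos(theta2) = -9/12 = -3/4

-3/4


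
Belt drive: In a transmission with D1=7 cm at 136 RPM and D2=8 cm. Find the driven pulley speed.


Given: D1 = 7 cm, w1 = 136 RPM, D2 = 8 cm
Using D1*w1 = D2*w2
w2 = D1*w1 / D2
w2 = 7*136 / 8
w2 = 952 / 8
w2 = 119 RPM

119 RPM


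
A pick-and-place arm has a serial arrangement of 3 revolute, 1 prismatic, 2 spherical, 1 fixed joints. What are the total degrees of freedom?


Given: serial robot with 3 revolute, 1 prismatic, 2 spherical, 1 fixed joints
DOF contribution per joint type: revolute=1, prismatic=1, spherical=3, fixed=0
DOF = 3*1 + 1*1 + 2*3 + 1*0
DOF = 10

10


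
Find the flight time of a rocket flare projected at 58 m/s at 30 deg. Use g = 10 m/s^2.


Given: v0 = 58 m/s, theta = 30 deg, g = 10 m/s^2
sin(30) = 1/2
Using T = 2*v0*sin(theta) / g
T = 2*58*1/2 / 10
T = 58 / 10
T = 29/5 s

29/5 s


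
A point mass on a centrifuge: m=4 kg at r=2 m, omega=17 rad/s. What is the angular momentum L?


Given: m = 4 kg, r = 2 m, omega = 17 rad/s
For a point mass: I = m*r^2
I = 4*2^2 = 4*4 = 16
L = I*omega = 16*17
L = 272 kg*m^2/s

272 kg*m^2/s


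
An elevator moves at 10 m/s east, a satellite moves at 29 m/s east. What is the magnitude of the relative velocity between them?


Given: v_A = 10 m/s east, v_B = 29 m/s east
Both move in the same direction; relative speed = |v_A - v_B|
|10 - 29| = |-19|
= 19 m/s

19 m/s


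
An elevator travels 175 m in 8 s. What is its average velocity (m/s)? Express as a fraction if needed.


Given: distance d = 175 m, time t = 8 s
Using v = d / t
v = 175 / 8
v = 175/8 m/s

175/8 m/s


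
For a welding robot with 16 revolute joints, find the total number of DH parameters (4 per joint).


Given: 16 joints, 4 DH parameters per joint (d, theta, a, alpha)
Total DH parameters = number_of_joints * 4
Total = 16 * 4
Total = 64

64


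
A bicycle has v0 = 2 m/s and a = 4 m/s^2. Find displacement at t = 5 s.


Given: v0 = 2 m/s, a = 4 m/s^2, t = 5 s
Using s = v0*t + (1/2)*a*t^2
s = 2*5 + (1/2)*4*5^2
s = 10 + (1/2)*100
s = 10 + 50
s = 60

60 m


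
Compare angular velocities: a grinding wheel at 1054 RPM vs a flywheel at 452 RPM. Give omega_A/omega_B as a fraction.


Given: RPM_A = 1054, RPM_B = 452
omega = 2*pi*RPM/60, so omega_A/omega_B = RPM_A / RPM_B
omega_A/omega_B = 1054 / 452
omega_A/omega_B = 527/226

527/226


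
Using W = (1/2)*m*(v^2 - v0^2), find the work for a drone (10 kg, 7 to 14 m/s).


Given: m = 10 kg, v0 = 7 m/s, v = 14 m/s
Using W = (1/2)*m*(v^2 - v0^2)
v^2 = 14^2 = 196
v0^2 = 7^2 = 49
v^2 - v0^2 = 196 - 49 = 147
W = (1/2)*10*147 = 735 J

735 J


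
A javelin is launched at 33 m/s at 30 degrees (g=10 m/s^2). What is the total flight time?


Given: v0 = 33 m/s, theta = 30 deg, g = 10 m/s^2
sin(30) = 1/2
Using T = 2*v0*sin(theta) / g
T = 2*33*1/2 / 10
T = 33 / 10
T = 33/10 s

33/10 s


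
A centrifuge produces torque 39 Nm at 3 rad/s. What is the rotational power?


Given: tau = 39 Nm, omega = 3 rad/s
Using P = tau * omega
P = 39 * 3
P = 117 W

117 W


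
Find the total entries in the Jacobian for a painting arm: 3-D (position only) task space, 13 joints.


Given: task space dimension = 3, joints = 13
Jacobian is a 3 x 13 matrix
Total entries = rows * columns
Total = 3 * 13
Total = 39

39


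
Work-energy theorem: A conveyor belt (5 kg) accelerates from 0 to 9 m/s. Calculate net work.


Given: m = 5 kg, v0 = 0 m/s, v = 9 m/s
Using W = (1/2)*m*(v^2 - v0^2)
v^2 = 9^2 = 81
v0^2 = 0^2 = 0
v^2 - v0^2 = 81 - 0 = 81
W = (1/2)*5*81 = 405/2 J

405/2 J


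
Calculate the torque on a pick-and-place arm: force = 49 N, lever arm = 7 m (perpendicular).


Given: F = 49 N, r = 7 m, angle = 90 deg (perpendicular)
Using tau = F * r * sin(90)
sin(90) = 1
tau = 49 * 7 * 1
tau = 343 Nm

343 Nm


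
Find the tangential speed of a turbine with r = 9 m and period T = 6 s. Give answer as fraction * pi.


Given: radius r = 9 m, period T = 6 s
Using v = 2*pi*r / T
v = 2*pi*9 / 6
v = 18*pi / 6
v = 3*pi m/s

3*pi m/s


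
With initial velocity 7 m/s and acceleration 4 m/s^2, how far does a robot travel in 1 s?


Given: v0 = 7 m/s, a = 4 m/s^2, t = 1 s
Using s = v0*t + (1/2)*a*t^2
s = 7*1 + (1/2)*4*1^2
s = 7 + (1/2)*4
s = 7 + 2
s = 9

9 m


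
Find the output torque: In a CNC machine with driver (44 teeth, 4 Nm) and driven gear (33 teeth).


Given: N1 = 44, N2 = 33, T1 = 4 Nm
Using T2/T1 = N2/N1
T2 = T1 * N2 / N1
T2 = 4 * 33 / 44
T2 = 132 / 44
T2 = 3 Nm

3 Nm


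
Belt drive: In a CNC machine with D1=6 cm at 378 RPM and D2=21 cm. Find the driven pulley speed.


Given: D1 = 6 cm, w1 = 378 RPM, D2 = 21 cm
Using D1*w1 = D2*w2
w2 = D1*w1 / D2
w2 = 6*378 / 21
w2 = 2268 / 21
w2 = 108 RPM

108 RPM


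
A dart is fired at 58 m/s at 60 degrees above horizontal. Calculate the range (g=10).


Given: v0 = 58 m/s, theta = 60 deg, g = 10 m/s^2
sin(2*60) = sin(120) = sqrt(3)/2
Using R = v0^2 * sin(2*theta) / g
R = 58^2 * (sqrt(3)/2) / 10
R = 3364 * sqrt(3) / 20
R = 841/5*sqrt(3) m

841/5*sqrt(3) m


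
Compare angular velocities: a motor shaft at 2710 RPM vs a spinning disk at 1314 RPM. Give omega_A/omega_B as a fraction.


Given: RPM_A = 2710, RPM_B = 1314
omega = 2*pi*RPM/60, so omega_A/omega_B = RPM_A / RPM_B
omega_A/omega_B = 2710 / 1314
omega_A/omega_B = 1355/657

1355/657


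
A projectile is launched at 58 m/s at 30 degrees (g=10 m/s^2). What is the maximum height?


Given: v0 = 58 m/s, theta = 30 deg, g = 10 m/s^2
sin^2(30) = 1/4
Using H = v0^2 * sin^2(theta) / (2*g)
H = 58^2 * 1/4 / (2*10)
H = 3364 * 1/4 / 20
H = 841 / 20
H = 841/20 m

841/20 m


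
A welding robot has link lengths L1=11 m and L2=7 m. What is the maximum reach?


Given: L1 = 11 m, L2 = 7 m
For a 2-link planar arm, max reach = L1 + L2 (fully extended)
Max reach = 11 + 7
Max reach = 18 m

18 m


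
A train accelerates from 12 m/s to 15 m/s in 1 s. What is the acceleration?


Given: initial velocity v0 = 12 m/s, final velocity v = 15 m/s, time t = 1 s
Using a = (v - v0) / t
a = (15 - 12) / 1
a = 3 / 1
a = 3 m/s^2

3 m/s^2


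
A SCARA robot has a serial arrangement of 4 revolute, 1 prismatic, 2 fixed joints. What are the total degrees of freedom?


Given: serial robot with 4 revolute, 1 prismatic, 2 fixed joints
DOF contribution per joint type: revolute=1, prismatic=1, spherical=3, fixed=0
DOF = 4*1 + 1*1 + 2*0
DOF = 5

5


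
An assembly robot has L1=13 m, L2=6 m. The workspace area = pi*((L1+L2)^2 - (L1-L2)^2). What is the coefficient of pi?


Given: L1 = 13, L2 = 6
(L1+L2)^2 = (19)^2 = 361
(L1-L2)^2 = (7)^2 = 49
Difference = 361 - 49 = 312
This equals 4*L1*L2 = 4*13*6 = 312
Workspace area = 312*pi

312


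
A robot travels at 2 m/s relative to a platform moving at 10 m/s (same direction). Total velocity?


Given: object velocity = 2 m/s, platform velocity = 10 m/s (same direction)
Using classical velocity addition: v_total = v_object + v_platform
v_total = 2 + 10
v_total = 12 m/s

12 m/s


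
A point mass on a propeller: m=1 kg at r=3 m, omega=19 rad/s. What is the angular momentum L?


Given: m = 1 kg, r = 3 m, omega = 19 rad/s
For a point mass: I = m*r^2
I = 1*3^2 = 1*9 = 9
L = I*omega = 9*19
L = 171 kg*m^2/s

171 kg*m^2/s


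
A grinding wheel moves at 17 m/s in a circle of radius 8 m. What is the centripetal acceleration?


Given: v = 17 m/s, r = 8 m
Using a_c = v^2 / r
a_c = 17^2 / 8
a_c = 289 / 8
a_c = 289/8 m/s^2

289/8 m/s^2


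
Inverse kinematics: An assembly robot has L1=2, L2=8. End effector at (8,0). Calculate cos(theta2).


Given: L1 = 2, L2 = 8, target (x, y) = (8, 0)
Using cos(theta2) = (x^2 + y^2 - L1^2 - L2^2) / (2*L1*L2)
x^2 + y^2 = 8^2 + 0 = 64
L1^2 + L2^2 = 4 + 64 = 68
Numerator = 64 - 68 = -4
Denominator = 2*2*8 = 32
cos(theta2) = -4/32 = -1/8

-1/8


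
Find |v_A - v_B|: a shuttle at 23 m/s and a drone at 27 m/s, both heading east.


Given: v_A = 23 m/s east, v_B = 27 m/s east
Both move in the same direction; relative speed = |v_A - v_B|
|23 - 27| = |-4|
= 4 m/s

4 m/s


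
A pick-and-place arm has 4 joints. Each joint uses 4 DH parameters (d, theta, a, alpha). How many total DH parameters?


Given: 4 joints, 4 DH parameters per joint (d, theta, a, alpha)
Total DH parameters = number_of_joints * 4
Total = 4 * 4
Total = 16

16


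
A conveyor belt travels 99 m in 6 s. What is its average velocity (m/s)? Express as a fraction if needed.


Given: distance d = 99 m, time t = 6 s
Using v = d / t
v = 99 / 6
v = 33/2 m/s

33/2 m/s


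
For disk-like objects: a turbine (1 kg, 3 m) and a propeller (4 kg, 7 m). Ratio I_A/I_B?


Given: M1=1 kg, R1=3 m, M2=4 kg, R2=7 m
For a disk: I = (1/2)*M*R^2, so I_A/I_B = (M1*R1^2)/(M2*R2^2)
M1*R1^2 = 1*9 = 9
M2*R2^2 = 4*49 = 196
I_A/I_B = 9/196 = 9/196

9/196


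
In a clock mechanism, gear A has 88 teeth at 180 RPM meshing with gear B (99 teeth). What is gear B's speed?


Given: N1 = 88 teeth, w1 = 180 RPM, N2 = 99 teeth
Using N1*w1 = N2*w2
w2 = N1*w1 / N2
w2 = 88*180 / 99
w2 = 15840 / 99
w2 = 160 RPM

160 RPM


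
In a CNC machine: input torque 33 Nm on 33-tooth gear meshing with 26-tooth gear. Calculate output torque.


Given: N1 = 33, N2 = 26, T1 = 33 Nm
Using T2/T1 = N2/N1
T2 = T1 * N2 / N1
T2 = 33 * 26 / 33
T2 = 858 / 33
T2 = 26 Nm

26 Nm


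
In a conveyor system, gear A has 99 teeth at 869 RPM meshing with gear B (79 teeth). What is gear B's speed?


Given: N1 = 99 teeth, w1 = 869 RPM, N2 = 79 teeth
Using N1*w1 = N2*w2
w2 = N1*w1 / N2
w2 = 99*869 / 79
w2 = 86031 / 79
w2 = 1089 RPM

1089 RPM


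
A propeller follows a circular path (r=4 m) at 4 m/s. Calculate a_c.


Given: v = 4 m/s, r = 4 m
Using a_c = v^2 / r
a_c = 4^2 / 4
a_c = 16 / 4
a_c = 4 m/s^2

4 m/s^2


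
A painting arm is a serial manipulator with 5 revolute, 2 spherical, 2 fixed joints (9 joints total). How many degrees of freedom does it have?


Given: serial robot with 5 revolute, 2 spherical, 2 fixed joints
DOF contribution per joint type: revolute=1, prismatic=1, spherical=3, fixed=0
DOF = 5*1 + 2*3 + 2*0
DOF = 11

11


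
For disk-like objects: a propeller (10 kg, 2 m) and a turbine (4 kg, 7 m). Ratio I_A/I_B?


Given: M1=10 kg, R1=2 m, M2=4 kg, R2=7 m
For a disk: I = (1/2)*M*R^2, so I_A/I_B = (M1*R1^2)/(M2*R2^2)
M1*R1^2 = 10*4 = 40
M2*R2^2 = 4*49 = 196
I_A/I_B = 40/196 = 10/49

10/49


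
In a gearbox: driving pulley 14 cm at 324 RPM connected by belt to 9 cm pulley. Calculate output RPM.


Given: D1 = 14 cm, w1 = 324 RPM, D2 = 9 cm
Using D1*w1 = D2*w2
w2 = D1*w1 / D2
w2 = 14*324 / 9
w2 = 4536 / 9
w2 = 504 RPM

504 RPM


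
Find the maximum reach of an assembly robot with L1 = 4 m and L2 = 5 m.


Given: L1 = 4 m, L2 = 5 m
For a 2-link planar arm, max reach = L1 + L2 (fully extended)
Max reach = 4 + 5
Max reach = 9 m

9 m


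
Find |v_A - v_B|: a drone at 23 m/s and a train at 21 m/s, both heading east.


Given: v_A = 23 m/s east, v_B = 21 m/s east
Both move in the same direction; relative speed = |v_A - v_B|
|23 - 21| = |2|
= 2 m/s

2 m/s


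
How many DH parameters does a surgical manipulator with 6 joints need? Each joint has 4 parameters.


Given: 6 joints, 4 DH parameters per joint (d, theta, a, alpha)
Total DH parameters = number_of_joints * 4
Total = 6 * 4
Total = 24

24


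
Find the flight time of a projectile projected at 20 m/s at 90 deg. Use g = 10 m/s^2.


Given: v0 = 20 m/s, theta = 90 deg, g = 10 m/s^2
sin(90) = 1
Using T = 2*v0*sin(theta) / g
T = 2*20*1 / 10
T = 40 / 10
T = 4 s

4 s


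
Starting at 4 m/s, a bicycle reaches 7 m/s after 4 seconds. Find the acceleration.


Given: initial velocity v0 = 4 m/s, final velocity v = 7 m/s, time t = 4 s
Using a = (v - v0) / t
a = (7 - 4) / 4
a = 3 / 4
a = 3/4 m/s^2

3/4 m/s^2


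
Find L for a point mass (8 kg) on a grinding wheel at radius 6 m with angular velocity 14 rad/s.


Given: m = 8 kg, r = 6 m, omega = 14 rad/s
For a point mass: I = m*r^2
I = 8*6^2 = 8*36 = 288
L = I*omega = 288*14
L = 4032 kg*m^2/s

4032 kg*m^2/s


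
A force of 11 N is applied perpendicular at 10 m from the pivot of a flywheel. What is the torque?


Given: F = 11 N, r = 10 m, angle = 90 deg (perpendicular)
Using tau = F * r * sin(90)
sin(90) = 1
tau = 11 * 10 * 1
tau = 110 Nm

110 Nm


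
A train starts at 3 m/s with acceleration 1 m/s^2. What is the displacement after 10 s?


Given: v0 = 3 m/s, a = 1 m/s^2, t = 10 s
Using s = v0*t + (1/2)*a*t^2
s = 3*10 + (1/2)*1*10^2
s = 30 + (1/2)*100
s = 30 + 50
s = 80

80 m


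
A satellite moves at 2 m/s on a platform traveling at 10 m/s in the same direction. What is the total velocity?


Given: object velocity = 2 m/s, platform velocity = 10 m/s (same direction)
Using classical velocity addition: v_total = v_object + v_platform
v_total = 2 + 10
v_total = 12 m/s

12 m/s


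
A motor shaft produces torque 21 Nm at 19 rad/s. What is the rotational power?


Given: tau = 21 Nm, omega = 19 rad/s
Using P = tau * omega
P = 21 * 19
P = 399 W

399 W


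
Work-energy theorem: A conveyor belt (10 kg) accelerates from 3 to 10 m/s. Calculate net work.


Given: m = 10 kg, v0 = 3 m/s, v = 10 m/s
Using W = (1/2)*m*(v^2 - v0^2)
v^2 = 10^2 = 100
v0^2 = 3^2 = 9
v^2 - v0^2 = 100 - 9 = 91
W = (1/2)*10*91 = 455 J

455 J


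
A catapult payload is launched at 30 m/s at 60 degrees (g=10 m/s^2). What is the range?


Given: v0 = 30 m/s, theta = 60 deg, g = 10 m/s^2
sin(2*60) = sin(120) = sqrt(3)/2
Using R = v0^2 * sin(2*theta) / g
R = 30^2 * (sqrt(3)/2) / 10
R = 900 * sqrt(3) / 20
R = 45*sqrt(3) m

45*sqrt(3) m


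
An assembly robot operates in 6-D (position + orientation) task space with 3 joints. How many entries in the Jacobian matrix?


Given: task space dimension = 6, joints = 3
Jacobian is a 6 x 3 matrix
Total entries = rows * columns
Total = 6 * 3
Total = 18

18


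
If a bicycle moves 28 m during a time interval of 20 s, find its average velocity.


Given: distance d = 28 m, time t = 20 s
Using v = d / t
v = 28 / 20
v = 7/5 m/s

7/5 m/s


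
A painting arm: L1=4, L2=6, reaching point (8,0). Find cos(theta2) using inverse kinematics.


Given: L1 = 4, L2 = 6, target (x, y) = (8, 0)
Using cos(theta2) = (x^2 + y^2 - L1^2 - L2^2) / (2*L1*L2)
x^2 + y^2 = 8^2 + 0 = 64
L1^2 + L2^2 = 16 + 36 = 52
Numerator = 64 - 52 = 12
Denominator = 2*4*6 = 48
cos(theta2) = 12/48 = 1/4

1/4


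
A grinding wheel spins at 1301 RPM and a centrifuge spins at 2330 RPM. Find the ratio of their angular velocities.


Given: RPM_A = 1301, RPM_B = 2330
omega = 2*pi*RPM/60, so omega_A/omega_B = RPM_A / RPM_B
omega_A/omega_B = 1301 / 2330
omega_A/omega_B = 1301/2330

1301/2330


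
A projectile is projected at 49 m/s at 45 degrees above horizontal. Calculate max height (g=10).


Given: v0 = 49 m/s, theta = 45 deg, g = 10 m/s^2
sin^2(45) = 1/2
Using H = v0^2 * sin^2(theta) / (2*g)
H = 49^2 * 1/2 / (2*10)
H = 2401 * 1/2 / 20
H = 2401/2 / 20
H = 2401/40 m

2401/40 m


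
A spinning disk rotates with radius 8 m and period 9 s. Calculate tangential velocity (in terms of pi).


Given: radius r = 8 m, period T = 9 s
Using v = 2*pi*r / T
v = 2*pi*8 / 9
v = 16*pi / 9
v = 16/9*pi m/s

16/9*pi m/s


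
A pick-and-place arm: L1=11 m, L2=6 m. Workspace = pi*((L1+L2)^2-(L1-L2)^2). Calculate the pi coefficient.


Given: L1 = 11, L2 = 6
(L1+L2)^2 = (17)^2 = 289
(L1-L2)^2 = (5)^2 = 25
Difference = 289 - 25 = 264
This equals 4*L1*L2 = 4*11*6 = 264
Workspace area = 264*pi

264


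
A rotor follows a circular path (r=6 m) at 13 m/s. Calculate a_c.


Given: v = 13 m/s, r = 6 m
Using a_c = v^2 / r
a_c = 13^2 / 6
a_c = 169 / 6
a_c = 169/6 m/s^2

169/6 m/s^2


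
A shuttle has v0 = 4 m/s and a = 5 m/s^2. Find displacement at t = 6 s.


Given: v0 = 4 m/s, a = 5 m/s^2, t = 6 s
Using s = v0*t + (1/2)*a*t^2
s = 4*6 + (1/2)*5*6^2
s = 24 + (1/2)*180
s = 24 + 90
s = 114

114 m


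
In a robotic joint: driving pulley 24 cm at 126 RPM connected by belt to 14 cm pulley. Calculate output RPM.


Given: D1 = 24 cm, w1 = 126 RPM, D2 = 14 cm
Using D1*w1 = D2*w2
w2 = D1*w1 / D2
w2 = 24*126 / 14
w2 = 3024 / 14
w2 = 216 RPM

216 RPM


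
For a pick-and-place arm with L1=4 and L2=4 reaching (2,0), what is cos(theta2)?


Given: L1 = 4, L2 = 4, target (x, y) = (2, 0)
Using cos(theta2) = (x^2 + y^2 - L1^2 - L2^2) / (2*L1*L2)
x^2 + y^2 = 2^2 + 0 = 4
L1^2 + L2^2 = 16 + 16 = 32
Numerator = 4 - 32 = -28
Denominator = 2*4*4 = 32
cos(theta2) = -28/32 = -7/8

-7/8


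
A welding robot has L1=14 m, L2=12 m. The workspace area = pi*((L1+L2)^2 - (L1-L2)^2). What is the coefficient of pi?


Given: L1 = 14, L2 = 12
(L1+L2)^2 = (26)^2 = 676
(L1-L2)^2 = (2)^2 = 4
Difference = 676 - 4 = 672
This equals 4*L1*L2 = 4*14*12 = 672
Workspace area = 672*pi

672


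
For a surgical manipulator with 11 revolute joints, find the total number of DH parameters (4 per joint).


Given: 11 joints, 4 DH parameters per joint (d, theta, a, alpha)
Total DH parameters = number_of_joints * 4
Total = 11 * 4
Total = 44

44


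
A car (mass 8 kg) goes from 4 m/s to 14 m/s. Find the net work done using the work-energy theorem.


Given: m = 8 kg, v0 = 4 m/s, v = 14 m/s
Using W = (1/2)*m*(v^2 - v0^2)
v^2 = 14^2 = 196
v0^2 = 4^2 = 16
v^2 - v0^2 = 196 - 16 = 180
W = (1/2)*8*180 = 720 J

720 J


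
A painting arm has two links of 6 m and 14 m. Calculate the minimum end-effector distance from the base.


Given: L1 = 6 m, L2 = 14 m
For a 2-link planar arm, min reach = |L1 - L2| (second link folded back)
Min reach = |6 - 14|
Min reach = 8 m

8 m


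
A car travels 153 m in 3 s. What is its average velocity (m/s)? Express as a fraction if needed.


Given: distance d = 153 m, time t = 3 s
Using v = d / t
v = 153 / 3
v = 51 m/s

51 m/s


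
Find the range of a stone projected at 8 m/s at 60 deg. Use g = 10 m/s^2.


Given: v0 = 8 m/s, theta = 60 deg, g = 10 m/s^2
sin(2*60) = sin(120) = sqrt(3)/2
Using R = v0^2 * sin(2*theta) / g
R = 8^2 * (sqrt(3)/2) / 10
R = 64 * sqrt(3) / 20
R = 16/5*sqrt(3) m

16/5*sqrt(3) m


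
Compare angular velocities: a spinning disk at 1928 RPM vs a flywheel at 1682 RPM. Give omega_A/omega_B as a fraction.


Given: RPM_A = 1928, RPM_B = 1682
omega = 2*pi*RPM/60, so omega_A/omega_B = RPM_A / RPM_B
omega_A/omega_B = 1928 / 1682
omega_A/omega_B = 964/841

964/841


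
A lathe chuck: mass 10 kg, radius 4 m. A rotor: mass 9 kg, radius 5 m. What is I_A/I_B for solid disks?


Given: M1=10 kg, R1=4 m, M2=9 kg, R2=5 m
For a disk: I = (1/2)*M*R^2, so I_A/I_B = (M1*R1^2)/(M2*R2^2)
M1*R1^2 = 10*16 = 160
M2*R2^2 = 9*25 = 225
I_A/I_B = 160/225 = 32/45

32/45


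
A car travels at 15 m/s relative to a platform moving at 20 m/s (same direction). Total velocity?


Given: object velocity = 15 m/s, platform velocity = 20 m/s (same direction)
Using classical velocity addition: v_total = v_object + v_platform
v_total = 15 + 20
v_total = 35 m/s

35 m/s


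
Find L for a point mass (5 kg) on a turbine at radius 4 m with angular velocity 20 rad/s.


Given: m = 5 kg, r = 4 m, omega = 20 rad/s
For a point mass: I = m*r^2
I = 5*4^2 = 5*16 = 80
L = I*omega = 80*20
L = 1600 kg*m^2/s

1600 kg*m^2/s


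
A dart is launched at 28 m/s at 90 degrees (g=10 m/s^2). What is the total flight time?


Given: v0 = 28 m/s, theta = 90 deg, g = 10 m/s^2
sin(90) = 1
Using T = 2*v0*sin(theta) / g
T = 2*28*1 / 10
T = 56 / 10
T = 28/5 s

28/5 s


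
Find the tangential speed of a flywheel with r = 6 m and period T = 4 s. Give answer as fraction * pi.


Given: radius r = 6 m, period T = 4 s
Using v = 2*pi*r / T
v = 2*pi*6 / 4
v = 12*pi / 4
v = 3*pi m/s

3*pi m/s


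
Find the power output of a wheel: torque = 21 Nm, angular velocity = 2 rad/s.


Given: tau = 21 Nm, omega = 2 rad/s
Using P = tau * omega
P = 21 * 2
P = 42 W

42 W


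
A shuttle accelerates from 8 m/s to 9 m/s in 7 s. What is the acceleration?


Given: initial velocity v0 = 8 m/s, final velocity v = 9 m/s, time t = 7 s
Using a = (v - v0) / t
a = (9 - 8) / 7
a = 1 / 7
a = 1/7 m/s^2

1/7 m/s^2


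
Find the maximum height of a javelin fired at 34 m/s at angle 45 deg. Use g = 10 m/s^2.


Given: v0 = 34 m/s, theta = 45 deg, g = 10 m/s^2
sin^2(45) = 1/2
Using H = v0^2 * sin^2(theta) / (2*g)
H = 34^2 * 1/2 / (2*10)
H = 1156 * 1/2 / 20
H = 578 / 20
H = 289/10 m

289/10 m


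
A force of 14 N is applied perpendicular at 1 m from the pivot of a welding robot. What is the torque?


Given: F = 14 N, r = 1 m, angle = 90 deg (perpendicular)
Using tau = F * r * sin(90)
sin(90) = 1
tau = 14 * 1 * 1
tau = 14 Nm

14 Nm
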